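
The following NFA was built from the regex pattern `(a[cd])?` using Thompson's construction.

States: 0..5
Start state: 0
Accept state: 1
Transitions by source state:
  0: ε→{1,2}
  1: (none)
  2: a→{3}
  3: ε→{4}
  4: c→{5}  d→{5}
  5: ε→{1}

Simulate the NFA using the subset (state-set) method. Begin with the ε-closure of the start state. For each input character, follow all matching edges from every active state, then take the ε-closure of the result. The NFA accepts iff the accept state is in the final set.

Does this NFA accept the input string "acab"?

Answer: REJECT

Steps:
start: ε-closure({0}) = {0,1,2}
'a' @ 1: {3,4}
'c' @ 2: {1,5}  ✓accept
'a' @ 3: {}  — dead — no transitions
rest 'b' ignored (set empty)
after full input: {}  (accept=1 not in)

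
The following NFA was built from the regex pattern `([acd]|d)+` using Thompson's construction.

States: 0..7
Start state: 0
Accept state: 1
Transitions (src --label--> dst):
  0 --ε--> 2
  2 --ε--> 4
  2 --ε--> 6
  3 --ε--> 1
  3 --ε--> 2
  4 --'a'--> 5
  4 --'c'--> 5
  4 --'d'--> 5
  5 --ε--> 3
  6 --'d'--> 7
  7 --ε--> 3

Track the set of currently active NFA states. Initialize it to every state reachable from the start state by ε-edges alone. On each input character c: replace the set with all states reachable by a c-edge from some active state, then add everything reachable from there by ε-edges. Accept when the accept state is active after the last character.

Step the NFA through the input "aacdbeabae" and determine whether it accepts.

Answer: REJECT

Trace:
start: ε-closure({0}) = {0,2,4,6}
'a' @ 1: {1,2,3,4,5,6}  (accept∈set)
'a' @ 2: {1,2,3,4,5,6}  (accept∈set)
'c' @ 3: {1,2,3,4,5,6}  (accept∈set)
'd' @ 4: {1,2,3,4,5,6,7}  (accept∈set)
'b' @ 5: {}  — state set empty
rest 'eabae' ignored (set empty)
final: {}; accept 1 not in set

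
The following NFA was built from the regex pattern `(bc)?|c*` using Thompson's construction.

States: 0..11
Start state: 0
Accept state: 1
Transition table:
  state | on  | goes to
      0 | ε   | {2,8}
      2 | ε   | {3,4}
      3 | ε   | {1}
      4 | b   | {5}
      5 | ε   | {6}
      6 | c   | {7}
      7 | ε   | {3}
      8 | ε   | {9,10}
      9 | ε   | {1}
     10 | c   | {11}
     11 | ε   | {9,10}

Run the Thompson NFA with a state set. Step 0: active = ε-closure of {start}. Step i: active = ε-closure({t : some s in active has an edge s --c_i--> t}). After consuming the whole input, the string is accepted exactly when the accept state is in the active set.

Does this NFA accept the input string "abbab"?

Answer: REJECT

Steps:
start: ε-closure({0}) = {0,1,2,3,4,8,9,10}
'a' @ 1: {}  — no active states
rest 'bbab' ignored (set empty)
after full input: {}  (accept=1 not in)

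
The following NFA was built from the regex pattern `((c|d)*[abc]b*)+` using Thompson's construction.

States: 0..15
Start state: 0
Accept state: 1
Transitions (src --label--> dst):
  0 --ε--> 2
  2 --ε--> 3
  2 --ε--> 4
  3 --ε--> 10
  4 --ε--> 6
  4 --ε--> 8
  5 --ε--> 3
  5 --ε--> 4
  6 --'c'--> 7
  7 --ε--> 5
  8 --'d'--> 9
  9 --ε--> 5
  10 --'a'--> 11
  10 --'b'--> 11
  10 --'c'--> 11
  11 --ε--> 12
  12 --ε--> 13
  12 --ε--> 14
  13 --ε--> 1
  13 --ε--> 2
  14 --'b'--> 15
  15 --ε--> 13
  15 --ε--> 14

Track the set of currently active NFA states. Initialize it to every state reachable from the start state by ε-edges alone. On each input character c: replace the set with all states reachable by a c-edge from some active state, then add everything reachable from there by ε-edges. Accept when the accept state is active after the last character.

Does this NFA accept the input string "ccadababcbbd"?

initial (ε-close {0}): {0,2,3,4,6,8,10}
'c' @ 1: {1,2,3,4,5,6,7,8,10,11,12,13,14}  (accept∈set)
'c' @ 2: {1,2,3,4,5,6,7,8,10,11,12,13,14}  (accept∈set)
'a' @ 3: {1,2,3,4,6,8,10,11,12,13,14}  (accept∈set)
'd' @ 4: {3,4,5,6,8,9,10}
'a' @ 5: {1,2,3,4,6,8,10,11,12,13,14}  (accept∈set)
'b' @ 6: {1,2,3,4,6,8,10,11,12,13,14,15}  (accept∈set)
'a' @ 7: {1,2,3,4,6,8,10,11,12,13,14}  (accept∈set)
'b' @ 8: {1,2,3,4,6,8,10,11,12,13,14,15}  (accept∈set)
'c' @ 9: {1,2,3,4,5,6,7,8,10,11,12,13,14}  (accept∈set)
'b' @ 10: {1,2,3,4,6,8,10,11,12,13,14,15}  (accept∈set)
'b' @ 11: {1,2,3,4,6,8,10,11,12,13,14,15}  (accept∈set)
'd' @ 12: {3,4,5,6,8,9,10}
after full input: {3,4,5,6,8,9,10}  (accept=1 not in)

Answer: REJECT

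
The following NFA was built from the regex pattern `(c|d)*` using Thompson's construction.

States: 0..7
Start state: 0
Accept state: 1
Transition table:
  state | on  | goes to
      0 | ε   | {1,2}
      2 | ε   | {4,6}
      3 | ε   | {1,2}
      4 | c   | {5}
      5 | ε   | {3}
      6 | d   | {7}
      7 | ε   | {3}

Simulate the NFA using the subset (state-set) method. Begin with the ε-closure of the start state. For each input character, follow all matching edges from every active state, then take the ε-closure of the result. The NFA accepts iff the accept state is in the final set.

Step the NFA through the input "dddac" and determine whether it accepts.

Answer: REJECT

Trace:
S₀ = ε-closure({0}) = {0,1,2,4,6}
'd' @ 1: {1,2,3,4,6,7}  ✓accept
'd' @ 2: {1,2,3,4,6,7}  ✓accept
'd' @ 3: {1,2,3,4,6,7}  ✓accept
'a' @ 4: {}  — dead — no transitions
rest 'c' ignored (set empty)
end set {} — state 1 not in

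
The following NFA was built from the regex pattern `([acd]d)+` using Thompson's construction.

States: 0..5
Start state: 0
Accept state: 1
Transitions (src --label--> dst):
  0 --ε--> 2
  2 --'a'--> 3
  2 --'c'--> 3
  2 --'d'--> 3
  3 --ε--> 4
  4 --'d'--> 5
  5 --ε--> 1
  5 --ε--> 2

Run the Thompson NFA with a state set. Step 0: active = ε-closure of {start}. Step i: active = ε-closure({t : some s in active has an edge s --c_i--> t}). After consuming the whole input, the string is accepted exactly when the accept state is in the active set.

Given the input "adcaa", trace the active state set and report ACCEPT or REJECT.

S₀ = ε-closure({0}) = {0,2}
'a' @ 1: {3,4}
'd' @ 2: {1,2,5}  ✓accept
'c' @ 3: {3,4}
'a' @ 4: {}  — dead — no transitions
rest 'a' ignored (set empty)
final: {}; accept 1 not in set

Answer: REJECT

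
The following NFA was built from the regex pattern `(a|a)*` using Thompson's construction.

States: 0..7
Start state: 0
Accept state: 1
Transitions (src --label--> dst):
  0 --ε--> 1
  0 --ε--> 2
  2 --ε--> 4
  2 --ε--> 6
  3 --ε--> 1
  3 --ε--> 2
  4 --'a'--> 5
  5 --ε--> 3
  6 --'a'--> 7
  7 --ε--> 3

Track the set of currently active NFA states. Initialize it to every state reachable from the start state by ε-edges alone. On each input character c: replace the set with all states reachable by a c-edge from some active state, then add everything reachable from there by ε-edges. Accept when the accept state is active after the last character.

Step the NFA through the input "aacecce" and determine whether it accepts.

start: ε-closure({0}) = {0,1,2,4,6}
'a' @ 1: {1,2,3,4,5,6,7}  ✓accept
'a' @ 2: {1,2,3,4,5,6,7}  ✓accept
'c' @ 3: {}  — dead — no transitions
rest 'ecce' ignored (set empty)
after full input: {}  (accept=1 not in)

Answer: REJECT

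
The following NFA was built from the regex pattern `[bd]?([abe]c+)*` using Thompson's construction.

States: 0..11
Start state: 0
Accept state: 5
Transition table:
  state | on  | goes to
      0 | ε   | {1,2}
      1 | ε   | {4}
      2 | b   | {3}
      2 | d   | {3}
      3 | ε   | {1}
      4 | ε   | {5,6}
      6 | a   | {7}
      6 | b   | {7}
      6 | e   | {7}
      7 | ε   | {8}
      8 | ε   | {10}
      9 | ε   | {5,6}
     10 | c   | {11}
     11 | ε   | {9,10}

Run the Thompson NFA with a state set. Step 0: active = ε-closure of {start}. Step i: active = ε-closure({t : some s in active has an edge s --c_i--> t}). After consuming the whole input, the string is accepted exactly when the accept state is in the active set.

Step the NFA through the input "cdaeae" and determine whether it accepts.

Answer: REJECT

Steps:
S₀ = ε-closure({0}) = {0,1,2,4,5,6}
'c' @ 1: {}  — dead — no transitions
rest 'daeae' ignored (set empty)
end set {} — state 5 not in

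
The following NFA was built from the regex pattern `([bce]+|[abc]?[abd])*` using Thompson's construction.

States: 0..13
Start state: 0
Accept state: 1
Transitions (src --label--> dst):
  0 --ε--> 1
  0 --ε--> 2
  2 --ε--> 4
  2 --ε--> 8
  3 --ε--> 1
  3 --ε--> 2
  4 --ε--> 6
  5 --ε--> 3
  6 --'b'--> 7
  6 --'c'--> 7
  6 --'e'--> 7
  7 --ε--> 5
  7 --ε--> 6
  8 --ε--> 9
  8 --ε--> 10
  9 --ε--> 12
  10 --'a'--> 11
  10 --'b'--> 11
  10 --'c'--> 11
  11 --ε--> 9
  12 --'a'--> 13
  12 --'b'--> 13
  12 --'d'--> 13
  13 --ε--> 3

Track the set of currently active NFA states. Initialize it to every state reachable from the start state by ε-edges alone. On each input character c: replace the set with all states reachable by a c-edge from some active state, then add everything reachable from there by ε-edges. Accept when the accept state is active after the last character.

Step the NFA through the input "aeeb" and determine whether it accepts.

Answer: ACCEPT

Steps:
start: ε-closure({0}) = {0,1,2,4,6,8,9,10,12}
'a' @ 1: {1,2,3,4,6,8,9,10,11,12,13}  (accept∈set)
'e' @ 2: {1,2,3,4,5,6,7,8,9,10,12}  (accept∈set)
'e' @ 3: {1,2,3,4,5,6,7,8,9,10,12}  (accept∈set)
'b' @ 4: {1,2,3,4,5,6,7,8,9,10,11,12,13}  (accept∈set)
final: {1,2,3,4,5,6,7,8,9,10,11,12,13}; accept 1 in set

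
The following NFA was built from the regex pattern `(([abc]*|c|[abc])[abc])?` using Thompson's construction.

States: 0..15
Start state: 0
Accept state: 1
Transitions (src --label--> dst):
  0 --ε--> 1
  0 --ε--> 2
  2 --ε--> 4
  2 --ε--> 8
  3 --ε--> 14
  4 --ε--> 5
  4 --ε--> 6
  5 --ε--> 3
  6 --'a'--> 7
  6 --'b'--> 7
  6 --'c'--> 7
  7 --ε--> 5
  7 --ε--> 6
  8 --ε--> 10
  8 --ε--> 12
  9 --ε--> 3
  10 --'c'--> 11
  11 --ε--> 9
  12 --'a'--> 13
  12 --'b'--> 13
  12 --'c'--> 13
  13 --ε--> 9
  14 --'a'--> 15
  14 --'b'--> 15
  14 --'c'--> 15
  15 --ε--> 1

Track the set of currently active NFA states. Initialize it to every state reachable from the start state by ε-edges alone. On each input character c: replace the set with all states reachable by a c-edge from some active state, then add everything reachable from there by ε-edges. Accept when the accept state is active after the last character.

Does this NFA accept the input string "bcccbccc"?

Answer: ACCEPT

Trace:
initial (ε-close {0}): {0,1,2,3,4,5,6,8,10,12,14}
'b' @ 1: {1,3,5,6,7,9,13,14,15}  ✓accept
'c' @ 2: {1,3,5,6,7,14,15}  ✓accept
'c' @ 3: {1,3,5,6,7,14,15}  ✓accept
'c' @ 4: {1,3,5,6,7,14,15}  ✓accept
'b' @ 5: {1,3,5,6,7,14,15}  ✓accept
'c' @ 6: {1,3,5,6,7,14,15}  ✓accept
'c' @ 7: {1,3,5,6,7,14,15}  ✓accept
'c' @ 8: {1,3,5,6,7,14,15}  ✓accept
end set {1,3,5,6,7,14,15} — state 1 in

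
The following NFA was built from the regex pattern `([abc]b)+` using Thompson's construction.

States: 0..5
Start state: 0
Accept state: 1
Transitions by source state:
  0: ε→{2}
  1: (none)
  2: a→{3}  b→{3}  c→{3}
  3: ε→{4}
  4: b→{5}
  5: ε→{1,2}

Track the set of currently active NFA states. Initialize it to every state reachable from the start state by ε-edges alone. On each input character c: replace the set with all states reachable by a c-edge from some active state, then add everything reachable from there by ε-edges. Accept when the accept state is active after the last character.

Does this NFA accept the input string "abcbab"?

Answer: ACCEPT

Trace:
S₀ = ε-closure({0}) = {0,2}
'a' @ 1: {3,4}
'b' @ 2: {1,2,5}  (accept∈set)
'c' @ 3: {3,4}
'b' @ 4: {1,2,5}  (accept∈set)
'a' @ 5: {3,4}
'b' @ 6: {1,2,5}  (accept∈set)
after full input: {1,2,5}  (accept=1 in)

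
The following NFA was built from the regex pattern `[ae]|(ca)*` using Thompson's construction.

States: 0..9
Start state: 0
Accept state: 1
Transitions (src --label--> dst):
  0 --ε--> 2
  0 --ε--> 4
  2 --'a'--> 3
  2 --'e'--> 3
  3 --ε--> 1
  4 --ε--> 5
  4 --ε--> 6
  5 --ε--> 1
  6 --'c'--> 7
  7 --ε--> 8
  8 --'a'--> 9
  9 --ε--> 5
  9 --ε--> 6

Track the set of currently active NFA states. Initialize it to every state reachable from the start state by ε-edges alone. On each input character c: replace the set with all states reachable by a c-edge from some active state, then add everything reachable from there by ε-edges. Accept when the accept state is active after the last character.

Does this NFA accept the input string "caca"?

Answer: ACCEPT

Derivation:
start: ε-closure({0}) = {0,1,2,4,5,6}
'c' @ 1: {7,8}
'a' @ 2: {1,5,6,9}  ✓accept
'c' @ 3: {7,8}
'a' @ 4: {1,5,6,9}  ✓accept
end set {1,5,6,9} — state 1 in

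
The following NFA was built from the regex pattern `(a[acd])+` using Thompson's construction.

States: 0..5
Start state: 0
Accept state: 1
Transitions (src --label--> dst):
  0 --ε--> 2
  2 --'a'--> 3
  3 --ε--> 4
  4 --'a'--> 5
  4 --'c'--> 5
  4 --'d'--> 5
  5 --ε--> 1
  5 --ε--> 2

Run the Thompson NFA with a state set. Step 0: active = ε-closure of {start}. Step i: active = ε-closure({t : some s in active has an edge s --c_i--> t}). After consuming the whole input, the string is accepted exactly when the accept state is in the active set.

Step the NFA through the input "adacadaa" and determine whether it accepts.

start: ε-closure({0}) = {0,2}
'a' @ 1: {3,4}
'd' @ 2: {1,2,5}  ✓accept
'a' @ 3: {3,4}
'c' @ 4: {1,2,5}  ✓accept
'a' @ 5: {3,4}
'd' @ 6: {1,2,5}  ✓accept
'a' @ 7: {3,4}
'a' @ 8: {1,2,5}  ✓accept
end set {1,2,5} — state 1 in

Answer: ACCEPT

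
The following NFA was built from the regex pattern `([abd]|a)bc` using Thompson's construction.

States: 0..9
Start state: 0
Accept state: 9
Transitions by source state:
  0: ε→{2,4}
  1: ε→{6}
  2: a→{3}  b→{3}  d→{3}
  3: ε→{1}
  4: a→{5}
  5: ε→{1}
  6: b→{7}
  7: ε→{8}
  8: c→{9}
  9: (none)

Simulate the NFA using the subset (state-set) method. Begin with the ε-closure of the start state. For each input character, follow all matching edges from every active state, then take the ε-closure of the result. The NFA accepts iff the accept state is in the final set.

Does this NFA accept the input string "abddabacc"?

start: ε-closure({0}) = {0,2,4}
'a' @ 1: {1,3,5,6}
'b' @ 2: {7,8}
'd' @ 3: {}  — state set empty
rest 'dabacc' ignored (set empty)
end set {} — state 9 not in

Answer: REJECT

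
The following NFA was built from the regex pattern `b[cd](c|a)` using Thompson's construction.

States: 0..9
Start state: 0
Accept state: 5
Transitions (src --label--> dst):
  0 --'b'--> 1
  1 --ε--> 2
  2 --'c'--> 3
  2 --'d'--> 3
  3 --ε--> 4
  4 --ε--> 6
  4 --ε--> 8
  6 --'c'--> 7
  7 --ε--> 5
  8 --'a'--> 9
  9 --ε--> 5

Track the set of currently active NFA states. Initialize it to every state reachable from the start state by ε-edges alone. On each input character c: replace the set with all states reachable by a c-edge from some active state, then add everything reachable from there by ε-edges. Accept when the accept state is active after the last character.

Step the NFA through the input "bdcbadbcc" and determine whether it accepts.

Answer: REJECT

Trace:
start: ε-closure({0}) = {0}
'b' @ 1: {1,2}
'd' @ 2: {3,4,6,8}
'c' @ 3: {5,7}  ✓accept
'b' @ 4: {}  — no active states
rest 'adbcc' ignored (set empty)
after full input: {}  (accept=5 not in)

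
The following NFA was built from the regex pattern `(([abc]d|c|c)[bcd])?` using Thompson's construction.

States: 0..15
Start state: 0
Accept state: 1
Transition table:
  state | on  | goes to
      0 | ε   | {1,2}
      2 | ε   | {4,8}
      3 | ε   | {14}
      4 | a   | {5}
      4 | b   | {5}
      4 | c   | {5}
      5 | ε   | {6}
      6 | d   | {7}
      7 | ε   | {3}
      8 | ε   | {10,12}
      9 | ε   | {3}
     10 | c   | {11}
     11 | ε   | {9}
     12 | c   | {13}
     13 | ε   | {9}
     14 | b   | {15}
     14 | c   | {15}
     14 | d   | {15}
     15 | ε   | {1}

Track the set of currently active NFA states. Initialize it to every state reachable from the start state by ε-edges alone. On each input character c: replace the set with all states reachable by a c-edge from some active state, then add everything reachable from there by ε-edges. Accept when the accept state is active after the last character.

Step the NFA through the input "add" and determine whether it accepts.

Answer: ACCEPT

Derivation:
start: ε-closure({0}) = {0,1,2,4,8,10,12}
'a' @ 1: {5,6}
'd' @ 2: {3,7,14}
'd' @ 3: {1,15}  ✓accept
final: {1,15}; accept 1 in set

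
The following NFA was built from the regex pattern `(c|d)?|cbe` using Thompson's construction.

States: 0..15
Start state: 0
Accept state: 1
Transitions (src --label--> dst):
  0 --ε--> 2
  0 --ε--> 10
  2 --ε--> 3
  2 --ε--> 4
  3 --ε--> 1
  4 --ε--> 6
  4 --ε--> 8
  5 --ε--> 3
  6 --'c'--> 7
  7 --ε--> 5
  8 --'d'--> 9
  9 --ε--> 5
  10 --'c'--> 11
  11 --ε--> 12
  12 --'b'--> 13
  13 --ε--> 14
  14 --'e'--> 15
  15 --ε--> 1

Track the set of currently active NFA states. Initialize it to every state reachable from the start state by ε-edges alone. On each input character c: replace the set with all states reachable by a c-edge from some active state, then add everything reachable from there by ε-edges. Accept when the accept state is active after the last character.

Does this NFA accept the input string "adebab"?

initial (ε-close {0}): {0,1,2,3,4,6,8,10}
'a' @ 1: {}  — state set empty
rest 'debab' ignored (set empty)
after full input: {}  (accept=1 not in)

Answer: REJECT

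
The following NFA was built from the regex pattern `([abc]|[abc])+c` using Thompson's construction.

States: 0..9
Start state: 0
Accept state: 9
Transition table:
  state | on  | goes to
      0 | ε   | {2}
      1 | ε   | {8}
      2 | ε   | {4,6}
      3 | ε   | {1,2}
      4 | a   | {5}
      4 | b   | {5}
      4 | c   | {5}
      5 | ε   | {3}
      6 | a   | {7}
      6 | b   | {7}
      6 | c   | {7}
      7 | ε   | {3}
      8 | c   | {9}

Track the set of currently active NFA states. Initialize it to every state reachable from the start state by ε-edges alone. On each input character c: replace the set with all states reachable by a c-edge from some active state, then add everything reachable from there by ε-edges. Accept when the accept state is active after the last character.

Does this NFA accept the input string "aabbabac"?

Answer: ACCEPT

Steps:
S₀ = ε-closure({0}) = {0,2,4,6}
'a' @ 1: {1,2,3,4,5,6,7,8}
'a' @ 2: {1,2,3,4,5,6,7,8}
'b' @ 3: {1,2,3,4,5,6,7,8}
'b' @ 4: {1,2,3,4,5,6,7,8}
'a' @ 5: {1,2,3,4,5,6,7,8}
'b' @ 6: {1,2,3,4,5,6,7,8}
'a' @ 7: {1,2,3,4,5,6,7,8}
'c' @ 8: {1,2,3,4,5,6,7,8,9}  [accepting]
after full input: {1,2,3,4,5,6,7,8,9}  (accept=9 in)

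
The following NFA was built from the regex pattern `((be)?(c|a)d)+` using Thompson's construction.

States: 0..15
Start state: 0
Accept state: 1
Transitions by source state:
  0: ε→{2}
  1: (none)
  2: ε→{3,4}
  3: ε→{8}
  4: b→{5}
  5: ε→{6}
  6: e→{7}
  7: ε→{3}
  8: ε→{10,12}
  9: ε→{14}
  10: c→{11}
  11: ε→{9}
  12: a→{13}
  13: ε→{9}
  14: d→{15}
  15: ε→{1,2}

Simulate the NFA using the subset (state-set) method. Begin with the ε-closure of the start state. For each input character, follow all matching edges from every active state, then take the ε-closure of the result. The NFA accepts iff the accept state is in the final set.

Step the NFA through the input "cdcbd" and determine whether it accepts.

initial (ε-close {0}): {0,2,3,4,8,10,12}
'c' @ 1: {9,11,14}
'd' @ 2: {1,2,3,4,8,10,12,15}  [accepting]
'c' @ 3: {9,11,14}
'b' @ 4: {}  — no active states
rest 'd' ignored (set empty)
end set {} — state 1 not in

Answer: REJECT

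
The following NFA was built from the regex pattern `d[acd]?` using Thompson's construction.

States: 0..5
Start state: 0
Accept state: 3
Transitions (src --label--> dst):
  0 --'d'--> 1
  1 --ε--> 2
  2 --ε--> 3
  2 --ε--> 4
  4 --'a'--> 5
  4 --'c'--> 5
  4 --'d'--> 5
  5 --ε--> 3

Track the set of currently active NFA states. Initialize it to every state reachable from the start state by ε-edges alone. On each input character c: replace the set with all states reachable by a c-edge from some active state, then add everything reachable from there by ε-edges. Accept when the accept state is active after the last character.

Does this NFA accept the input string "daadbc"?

start: ε-closure({0}) = {0}
'd' @ 1: {1,2,3,4}  ✓accept
'a' @ 2: {3,5}  ✓accept
'a' @ 3: {}  — no active states
rest 'dbc' ignored (set empty)
after full input: {}  (accept=3 not in)

Answer: REJECT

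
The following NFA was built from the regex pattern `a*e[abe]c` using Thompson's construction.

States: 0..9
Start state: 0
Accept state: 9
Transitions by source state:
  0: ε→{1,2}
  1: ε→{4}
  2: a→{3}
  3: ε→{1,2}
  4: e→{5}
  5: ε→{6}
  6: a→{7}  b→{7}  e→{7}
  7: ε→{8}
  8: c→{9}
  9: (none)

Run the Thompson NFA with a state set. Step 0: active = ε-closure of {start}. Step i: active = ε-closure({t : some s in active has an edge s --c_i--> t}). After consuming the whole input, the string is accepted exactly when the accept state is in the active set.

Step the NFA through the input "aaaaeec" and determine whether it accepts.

start: ε-closure({0}) = {0,1,2,4}
'a' @ 1: {1,2,3,4}
'a' @ 2: {1,2,3,4}
'a' @ 3: {1,2,3,4}
'a' @ 4: {1,2,3,4}
'e' @ 5: {5,6}
'e' @ 6: {7,8}
'c' @ 7: {9}  [accepting]
final: {9}; accept 9 in set

Answer: ACCEPT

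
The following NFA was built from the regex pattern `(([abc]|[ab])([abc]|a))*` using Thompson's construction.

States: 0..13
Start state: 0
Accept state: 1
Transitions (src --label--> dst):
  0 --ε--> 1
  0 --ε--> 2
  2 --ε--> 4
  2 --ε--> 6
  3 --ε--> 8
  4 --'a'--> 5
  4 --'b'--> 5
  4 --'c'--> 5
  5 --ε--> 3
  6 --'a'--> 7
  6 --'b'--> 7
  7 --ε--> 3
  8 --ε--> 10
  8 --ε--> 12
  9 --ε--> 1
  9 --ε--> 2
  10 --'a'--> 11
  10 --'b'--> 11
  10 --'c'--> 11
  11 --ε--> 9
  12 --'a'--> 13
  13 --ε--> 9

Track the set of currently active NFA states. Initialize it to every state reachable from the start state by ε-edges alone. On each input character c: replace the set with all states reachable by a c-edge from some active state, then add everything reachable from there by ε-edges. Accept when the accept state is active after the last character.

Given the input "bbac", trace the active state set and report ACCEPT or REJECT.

start: ε-closure({0}) = {0,1,2,4,6}
'b' @ 1: {3,5,7,8,10,12}
'b' @ 2: {1,2,4,6,9,11}  [accepting]
'a' @ 3: {3,5,7,8,10,12}
'c' @ 4: {1,2,4,6,9,11}  [accepting]
end set {1,2,4,6,9,11} — state 1 in

Answer: ACCEPT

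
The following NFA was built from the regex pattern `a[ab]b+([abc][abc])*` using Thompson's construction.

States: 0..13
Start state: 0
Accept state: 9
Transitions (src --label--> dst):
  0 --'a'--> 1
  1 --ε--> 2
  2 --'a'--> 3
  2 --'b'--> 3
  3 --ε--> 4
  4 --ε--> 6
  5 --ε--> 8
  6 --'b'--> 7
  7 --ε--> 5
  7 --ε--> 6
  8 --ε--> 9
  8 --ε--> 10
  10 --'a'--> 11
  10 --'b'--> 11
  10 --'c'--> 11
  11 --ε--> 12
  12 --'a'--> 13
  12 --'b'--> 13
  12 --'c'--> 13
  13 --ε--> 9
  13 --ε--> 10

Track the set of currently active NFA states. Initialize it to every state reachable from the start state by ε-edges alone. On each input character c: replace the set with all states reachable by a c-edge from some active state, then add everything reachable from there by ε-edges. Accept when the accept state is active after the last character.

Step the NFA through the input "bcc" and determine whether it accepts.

initial (ε-close {0}): {0}
'b' @ 1: {}  — state set empty
rest 'cc' ignored (set empty)
final: {}; accept 9 not in set

Answer: REJECT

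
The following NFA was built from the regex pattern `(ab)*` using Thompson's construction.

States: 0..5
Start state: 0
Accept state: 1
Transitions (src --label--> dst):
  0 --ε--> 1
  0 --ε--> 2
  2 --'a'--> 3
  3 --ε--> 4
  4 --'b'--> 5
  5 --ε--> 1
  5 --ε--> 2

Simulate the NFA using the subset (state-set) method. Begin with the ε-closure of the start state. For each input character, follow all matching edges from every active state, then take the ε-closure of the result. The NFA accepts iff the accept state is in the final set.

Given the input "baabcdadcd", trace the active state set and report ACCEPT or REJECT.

Answer: REJECT

Steps:
initial (ε-close {0}): {0,1,2}
'b' @ 1: {}  — dead — no transitions
rest 'aabcdadcd' ignored (set empty)
final: {}; accept 1 not in set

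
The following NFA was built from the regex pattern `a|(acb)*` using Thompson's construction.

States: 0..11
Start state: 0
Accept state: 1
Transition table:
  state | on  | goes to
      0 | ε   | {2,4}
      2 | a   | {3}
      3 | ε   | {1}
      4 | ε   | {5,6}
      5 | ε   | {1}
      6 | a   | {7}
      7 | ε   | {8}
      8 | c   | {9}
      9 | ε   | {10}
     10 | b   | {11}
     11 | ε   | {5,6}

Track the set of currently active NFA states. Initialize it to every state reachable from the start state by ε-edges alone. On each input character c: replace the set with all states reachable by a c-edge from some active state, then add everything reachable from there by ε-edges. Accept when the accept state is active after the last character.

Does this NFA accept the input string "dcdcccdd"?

Answer: REJECT

Trace:
S₀ = ε-closure({0}) = {0,1,2,4,5,6}
'd' @ 1: {}  — no active states
rest 'cdcccdd' ignored (set empty)
end set {} — state 1 not in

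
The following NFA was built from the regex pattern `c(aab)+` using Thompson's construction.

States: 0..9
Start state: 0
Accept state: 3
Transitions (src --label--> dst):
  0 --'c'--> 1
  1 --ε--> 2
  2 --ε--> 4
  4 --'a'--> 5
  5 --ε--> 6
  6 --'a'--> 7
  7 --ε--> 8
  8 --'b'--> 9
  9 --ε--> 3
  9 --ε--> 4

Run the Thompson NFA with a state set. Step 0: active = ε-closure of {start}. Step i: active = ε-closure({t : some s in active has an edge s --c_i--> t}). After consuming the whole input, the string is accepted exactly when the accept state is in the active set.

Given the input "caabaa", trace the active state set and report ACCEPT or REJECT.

Answer: REJECT

Trace:
initial (ε-close {0}): {0}
'c' @ 1: {1,2,4}
'a' @ 2: {5,6}
'a' @ 3: {7,8}
'b' @ 4: {3,4,9}  ✓accept
'a' @ 5: {5,6}
'a' @ 6: {7,8}
final: {7,8}; accept 3 not in set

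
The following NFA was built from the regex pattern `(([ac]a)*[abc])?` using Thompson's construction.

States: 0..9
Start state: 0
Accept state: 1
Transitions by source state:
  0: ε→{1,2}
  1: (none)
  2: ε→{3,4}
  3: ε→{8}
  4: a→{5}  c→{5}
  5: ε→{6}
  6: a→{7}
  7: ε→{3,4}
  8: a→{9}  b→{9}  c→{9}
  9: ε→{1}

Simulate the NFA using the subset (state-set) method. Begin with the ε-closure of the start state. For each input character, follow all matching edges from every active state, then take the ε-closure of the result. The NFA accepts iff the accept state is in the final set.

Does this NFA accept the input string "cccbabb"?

Answer: REJECT

Steps:
S₀ = ε-closure({0}) = {0,1,2,3,4,8}
'c' @ 1: {1,5,6,9}  [accepting]
'c' @ 2: {}  — no active states
rest 'cbabb' ignored (set empty)
end set {} — state 1 not in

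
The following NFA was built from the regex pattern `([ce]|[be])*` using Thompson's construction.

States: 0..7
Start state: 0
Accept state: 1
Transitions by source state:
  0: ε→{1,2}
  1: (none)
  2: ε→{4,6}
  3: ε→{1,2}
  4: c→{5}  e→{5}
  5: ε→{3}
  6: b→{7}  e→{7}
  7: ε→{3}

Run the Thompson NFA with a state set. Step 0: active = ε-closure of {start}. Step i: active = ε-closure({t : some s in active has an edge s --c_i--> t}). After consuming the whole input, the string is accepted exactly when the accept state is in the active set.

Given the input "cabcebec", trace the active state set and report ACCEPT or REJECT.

S₀ = ε-closure({0}) = {0,1,2,4,6}
'c' @ 1: {1,2,3,4,5,6}  [accepting]
'a' @ 2: {}  — no active states
rest 'bcebec' ignored (set empty)
end set {} — state 1 not in

Answer: REJECT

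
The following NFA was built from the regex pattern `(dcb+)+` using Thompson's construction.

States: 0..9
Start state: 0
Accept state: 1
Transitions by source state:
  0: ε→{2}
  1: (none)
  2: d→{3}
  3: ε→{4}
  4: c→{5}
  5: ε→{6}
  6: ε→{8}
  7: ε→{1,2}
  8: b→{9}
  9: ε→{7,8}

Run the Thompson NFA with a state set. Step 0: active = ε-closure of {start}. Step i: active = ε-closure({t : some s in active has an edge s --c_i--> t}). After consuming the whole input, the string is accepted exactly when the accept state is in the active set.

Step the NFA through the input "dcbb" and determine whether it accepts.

Answer: ACCEPT

Derivation:
S₀ = ε-closure({0}) = {0,2}
'd' @ 1: {3,4}
'c' @ 2: {5,6,8}
'b' @ 3: {1,2,7,8,9}  (accept∈set)
'b' @ 4: {1,2,7,8,9}  (accept∈set)
after full input: {1,2,7,8,9}  (accept=1 in)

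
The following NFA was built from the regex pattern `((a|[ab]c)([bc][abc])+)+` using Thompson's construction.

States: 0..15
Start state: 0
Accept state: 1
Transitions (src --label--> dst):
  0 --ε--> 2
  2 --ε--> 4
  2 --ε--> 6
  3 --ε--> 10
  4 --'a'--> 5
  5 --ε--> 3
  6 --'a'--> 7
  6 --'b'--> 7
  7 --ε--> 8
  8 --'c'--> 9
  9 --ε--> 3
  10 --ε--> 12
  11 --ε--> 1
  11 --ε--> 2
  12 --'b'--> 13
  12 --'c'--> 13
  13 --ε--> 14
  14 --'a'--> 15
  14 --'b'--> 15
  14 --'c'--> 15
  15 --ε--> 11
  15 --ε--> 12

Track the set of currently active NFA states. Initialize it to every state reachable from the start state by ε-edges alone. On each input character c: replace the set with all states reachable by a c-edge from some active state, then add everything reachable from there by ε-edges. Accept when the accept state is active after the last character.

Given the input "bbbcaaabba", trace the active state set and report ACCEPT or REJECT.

Answer: REJECT

Steps:
start: ε-closure({0}) = {0,2,4,6}
'b' @ 1: {7,8}
'b' @ 2: {}  — state set empty
rest 'bcaaabba' ignored (set empty)
end set {} — state 1 not in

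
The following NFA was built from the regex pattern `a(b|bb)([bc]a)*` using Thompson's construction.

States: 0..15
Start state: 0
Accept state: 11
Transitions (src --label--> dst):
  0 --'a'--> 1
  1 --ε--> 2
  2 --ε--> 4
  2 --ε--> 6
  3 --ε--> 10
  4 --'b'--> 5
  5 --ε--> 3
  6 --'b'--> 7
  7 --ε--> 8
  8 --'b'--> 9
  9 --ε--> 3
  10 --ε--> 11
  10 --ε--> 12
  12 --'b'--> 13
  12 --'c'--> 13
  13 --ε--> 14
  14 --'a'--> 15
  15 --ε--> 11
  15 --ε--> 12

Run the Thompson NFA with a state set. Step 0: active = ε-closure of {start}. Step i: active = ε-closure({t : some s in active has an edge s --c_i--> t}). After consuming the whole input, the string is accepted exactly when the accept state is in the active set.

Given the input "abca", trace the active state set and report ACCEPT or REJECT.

Answer: ACCEPT

Steps:
start: ε-closure({0}) = {0}
'a' @ 1: {1,2,4,6}
'b' @ 2: {3,5,7,8,10,11,12}  (accept∈set)
'c' @ 3: {13,14}
'a' @ 4: {11,12,15}  (accept∈set)
final: {11,12,15}; accept 11 in set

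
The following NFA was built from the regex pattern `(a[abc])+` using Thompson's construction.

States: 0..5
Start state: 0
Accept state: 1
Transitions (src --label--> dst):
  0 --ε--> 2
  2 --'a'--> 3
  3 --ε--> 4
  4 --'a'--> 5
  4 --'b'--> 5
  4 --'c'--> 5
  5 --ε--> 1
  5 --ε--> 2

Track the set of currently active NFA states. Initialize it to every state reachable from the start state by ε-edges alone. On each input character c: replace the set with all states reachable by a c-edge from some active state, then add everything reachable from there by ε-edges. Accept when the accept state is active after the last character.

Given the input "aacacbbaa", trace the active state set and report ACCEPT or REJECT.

initial (ε-close {0}): {0,2}
'a' @ 1: {3,4}
'a' @ 2: {1,2,5}  [accepting]
'c' @ 3: {}  — no active states
rest 'acbbaa' ignored (set empty)
final: {}; accept 1 not in set

Answer: REJECT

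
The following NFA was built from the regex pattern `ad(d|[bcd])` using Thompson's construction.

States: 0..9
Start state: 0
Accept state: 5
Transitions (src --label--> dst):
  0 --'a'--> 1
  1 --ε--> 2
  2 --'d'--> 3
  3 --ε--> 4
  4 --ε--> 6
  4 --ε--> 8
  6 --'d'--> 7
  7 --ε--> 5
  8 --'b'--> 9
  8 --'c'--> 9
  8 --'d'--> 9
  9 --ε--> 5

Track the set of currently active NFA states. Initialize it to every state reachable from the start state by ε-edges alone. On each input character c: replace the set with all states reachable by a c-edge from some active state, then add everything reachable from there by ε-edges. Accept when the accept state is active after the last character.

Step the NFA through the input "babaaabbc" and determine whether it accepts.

S₀ = ε-closure({0}) = {0}
'b' @ 1: {}  — dead — no transitions
rest 'abaaabbc' ignored (set empty)
end set {} — state 5 not in

Answer: REJECT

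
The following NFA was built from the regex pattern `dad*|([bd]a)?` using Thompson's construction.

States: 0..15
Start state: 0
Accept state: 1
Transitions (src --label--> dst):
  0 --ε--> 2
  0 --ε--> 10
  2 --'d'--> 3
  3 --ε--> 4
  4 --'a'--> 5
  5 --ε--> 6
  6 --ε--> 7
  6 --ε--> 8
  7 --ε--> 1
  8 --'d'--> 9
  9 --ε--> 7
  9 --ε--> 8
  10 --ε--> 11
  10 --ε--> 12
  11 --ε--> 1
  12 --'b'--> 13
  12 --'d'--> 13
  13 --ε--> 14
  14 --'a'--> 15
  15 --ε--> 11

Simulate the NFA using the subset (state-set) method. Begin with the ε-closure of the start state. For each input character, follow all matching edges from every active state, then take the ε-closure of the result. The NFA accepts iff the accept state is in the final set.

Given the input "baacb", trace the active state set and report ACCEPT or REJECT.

Answer: REJECT

Trace:
start: ε-closure({0}) = {0,1,2,10,11,12}
'b' @ 1: {13,14}
'a' @ 2: {1,11,15}  ✓accept
'a' @ 3: {}  — state set empty
rest 'cb' ignored (set empty)
end set {} — state 1 not in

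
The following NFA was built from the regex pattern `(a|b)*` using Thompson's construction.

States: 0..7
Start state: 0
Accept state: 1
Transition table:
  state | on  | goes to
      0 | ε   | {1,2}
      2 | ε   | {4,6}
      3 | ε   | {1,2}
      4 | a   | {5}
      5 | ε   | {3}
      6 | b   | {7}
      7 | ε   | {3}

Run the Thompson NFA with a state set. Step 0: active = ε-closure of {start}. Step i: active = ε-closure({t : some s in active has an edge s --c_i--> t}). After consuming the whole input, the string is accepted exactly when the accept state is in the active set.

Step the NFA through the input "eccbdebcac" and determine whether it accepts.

Answer: REJECT

Steps:
S₀ = ε-closure({0}) = {0,1,2,4,6}
'e' @ 1: {}  — state set empty
rest 'ccbdebcac' ignored (set empty)
end set {} — state 1 not in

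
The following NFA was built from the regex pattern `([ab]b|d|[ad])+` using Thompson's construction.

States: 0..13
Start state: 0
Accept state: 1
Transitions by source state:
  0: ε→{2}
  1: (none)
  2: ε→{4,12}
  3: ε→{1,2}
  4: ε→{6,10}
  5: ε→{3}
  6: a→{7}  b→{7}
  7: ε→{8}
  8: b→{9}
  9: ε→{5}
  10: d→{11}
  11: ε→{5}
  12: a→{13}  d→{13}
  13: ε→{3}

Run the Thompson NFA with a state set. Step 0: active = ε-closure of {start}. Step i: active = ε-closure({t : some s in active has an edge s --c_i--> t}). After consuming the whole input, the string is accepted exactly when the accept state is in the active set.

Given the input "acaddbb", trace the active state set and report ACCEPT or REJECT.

initial (ε-close {0}): {0,2,4,6,10,12}
'a' @ 1: {1,2,3,4,6,7,8,10,12,13}  (accept∈set)
'c' @ 2: {}  — state set empty
rest 'addbb' ignored (set empty)
after full input: {}  (accept=1 not in)

Answer: REJECT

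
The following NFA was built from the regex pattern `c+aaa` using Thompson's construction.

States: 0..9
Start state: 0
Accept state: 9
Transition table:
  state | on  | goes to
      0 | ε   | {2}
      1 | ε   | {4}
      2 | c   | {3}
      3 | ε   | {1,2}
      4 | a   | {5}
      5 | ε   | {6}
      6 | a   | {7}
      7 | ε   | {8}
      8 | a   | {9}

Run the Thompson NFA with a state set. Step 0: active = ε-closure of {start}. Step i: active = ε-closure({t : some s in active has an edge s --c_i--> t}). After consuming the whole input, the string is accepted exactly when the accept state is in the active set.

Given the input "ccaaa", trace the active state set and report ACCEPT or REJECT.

S₀ = ε-closure({0}) = {0,2}
'c' @ 1: {1,2,3,4}
'c' @ 2: {1,2,3,4}
'a' @ 3: {5,6}
'a' @ 4: {7,8}
'a' @ 5: {9}  (accept∈set)
final: {9}; accept 9 in set

Answer: ACCEPT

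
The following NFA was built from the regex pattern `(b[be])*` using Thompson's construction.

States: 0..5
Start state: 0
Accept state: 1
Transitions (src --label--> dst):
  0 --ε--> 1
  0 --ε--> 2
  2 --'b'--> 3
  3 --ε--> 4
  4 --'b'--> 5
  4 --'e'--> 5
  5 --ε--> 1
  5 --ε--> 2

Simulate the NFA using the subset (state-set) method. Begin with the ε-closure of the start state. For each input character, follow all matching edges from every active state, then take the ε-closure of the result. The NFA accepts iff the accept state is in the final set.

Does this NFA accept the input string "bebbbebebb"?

initial (ε-close {0}): {0,1,2}
'b' @ 1: {3,4}
'e' @ 2: {1,2,5}  (accept∈set)
'b' @ 3: {3,4}
'b' @ 4: {1,2,5}  (accept∈set)
'b' @ 5: {3,4}
'e' @ 6: {1,2,5}  (accept∈set)
'b' @ 7: {3,4}
'e' @ 8: {1,2,5}  (accept∈set)
'b' @ 9: {3,4}
'b' @ 10: {1,2,5}  (accept∈set)
end set {1,2,5} — state 1 in

Answer: ACCEPT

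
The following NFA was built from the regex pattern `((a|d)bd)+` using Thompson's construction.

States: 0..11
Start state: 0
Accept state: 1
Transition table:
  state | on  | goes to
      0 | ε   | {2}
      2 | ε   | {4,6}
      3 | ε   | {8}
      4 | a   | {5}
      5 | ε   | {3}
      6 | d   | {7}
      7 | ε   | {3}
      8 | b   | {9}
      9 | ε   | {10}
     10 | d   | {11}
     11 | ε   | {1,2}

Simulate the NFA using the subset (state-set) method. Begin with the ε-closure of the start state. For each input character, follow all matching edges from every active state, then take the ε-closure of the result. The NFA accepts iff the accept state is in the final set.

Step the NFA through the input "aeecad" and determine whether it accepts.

Answer: REJECT

Steps:
S₀ = ε-closure({0}) = {0,2,4,6}
'a' @ 1: {3,5,8}
'e' @ 2: {}  — dead — no transitions
rest 'ecad' ignored (set empty)
after full input: {}  (accept=1 not in)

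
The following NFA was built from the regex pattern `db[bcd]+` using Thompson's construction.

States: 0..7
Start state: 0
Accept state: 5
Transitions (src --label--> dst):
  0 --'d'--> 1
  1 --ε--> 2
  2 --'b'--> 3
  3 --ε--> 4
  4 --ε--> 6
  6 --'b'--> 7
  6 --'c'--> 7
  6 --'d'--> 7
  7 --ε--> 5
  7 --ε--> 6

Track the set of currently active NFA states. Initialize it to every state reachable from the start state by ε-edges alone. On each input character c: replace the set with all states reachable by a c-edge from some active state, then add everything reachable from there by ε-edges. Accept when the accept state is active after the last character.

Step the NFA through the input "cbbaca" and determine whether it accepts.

Answer: REJECT

Derivation:
S₀ = ε-closure({0}) = {0}
'c' @ 1: {}  — state set empty
rest 'bbaca' ignored (set empty)
end set {} — state 5 not in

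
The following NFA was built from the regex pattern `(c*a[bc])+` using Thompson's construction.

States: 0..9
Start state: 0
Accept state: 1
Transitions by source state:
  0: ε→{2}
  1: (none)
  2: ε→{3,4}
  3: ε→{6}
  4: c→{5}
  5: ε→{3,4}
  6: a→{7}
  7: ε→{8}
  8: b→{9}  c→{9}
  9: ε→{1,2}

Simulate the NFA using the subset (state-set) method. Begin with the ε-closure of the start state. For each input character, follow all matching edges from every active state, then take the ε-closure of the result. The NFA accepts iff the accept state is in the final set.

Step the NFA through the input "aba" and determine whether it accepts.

start: ε-closure({0}) = {0,2,3,4,6}
'a' @ 1: {7,8}
'b' @ 2: {1,2,3,4,6,9}  (accept∈set)
'a' @ 3: {7,8}
end set {7,8} — state 1 not in

Answer: REJECT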